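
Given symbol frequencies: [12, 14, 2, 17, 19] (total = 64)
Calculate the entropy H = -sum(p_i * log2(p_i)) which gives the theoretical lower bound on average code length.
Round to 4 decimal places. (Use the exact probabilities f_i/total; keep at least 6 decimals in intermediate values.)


Per-symbol terms -p_i * log2(p_i) with p_i = f_i/64:
  p = 12/64 = 0.187500: log2(p) = -2.415037, -p*log2(p) = 0.452820
  p = 14/64 = 0.218750: log2(p) = -2.192645, -p*log2(p) = 0.479641
  p = 2/64 = 0.031250: log2(p) = -5.000000, -p*log2(p) = 0.156250
  p = 17/64 = 0.265625: log2(p) = -1.912537, -p*log2(p) = 0.508018
  p = 19/64 = 0.296875: log2(p) = -1.752072, -p*log2(p) = 0.520147
H = 0.452820 + 0.479641 + 0.156250 + 0.508018 + 0.520147 = 2.116876

H = 2.1169 bits/symbol


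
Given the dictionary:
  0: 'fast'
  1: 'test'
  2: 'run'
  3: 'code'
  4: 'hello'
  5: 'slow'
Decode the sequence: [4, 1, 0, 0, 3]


Look up each index in the dictionary:
  4 -> 'hello'
  1 -> 'test'
  0 -> 'fast'
  0 -> 'fast'
  3 -> 'code'

Decoded: "hello test fast fast code"


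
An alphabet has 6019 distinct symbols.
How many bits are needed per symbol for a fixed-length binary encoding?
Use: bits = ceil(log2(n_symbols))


log2(6019) = 12.5553
Bracket: 2^12 = 4096 < 6019 <= 2^13 = 8192
So ceil(log2(6019)) = 13

bits = ceil(log2(6019)) = ceil(12.5553) = 13 bits


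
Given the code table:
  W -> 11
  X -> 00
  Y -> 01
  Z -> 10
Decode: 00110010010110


Decoding:
00 -> X
11 -> W
00 -> X
10 -> Z
01 -> Y
01 -> Y
10 -> Z


Result: XWXZYYZ


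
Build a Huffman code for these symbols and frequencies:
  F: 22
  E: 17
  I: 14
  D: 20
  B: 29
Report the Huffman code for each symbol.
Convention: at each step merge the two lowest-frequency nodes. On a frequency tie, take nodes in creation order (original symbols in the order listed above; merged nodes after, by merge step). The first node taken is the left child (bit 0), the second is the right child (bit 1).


Huffman tree construction:
Step 1: Merge I(14) + E(17) = 31
Step 2: Merge D(20) + F(22) = 42
Step 3: Merge B(29) + (I+E)(31) = 60
Step 4: Merge (D+F)(42) + (B+(I+E))(60) = 102
Read each symbol's code off the tree from the root (left child = 0, right child = 1).

Codes:
  F: 01 (length 2)
  E: 111 (length 3)
  I: 110 (length 3)
  D: 00 (length 2)
  B: 10 (length 2)
Average code length: 235/102 = 2.3039 bits/symbol


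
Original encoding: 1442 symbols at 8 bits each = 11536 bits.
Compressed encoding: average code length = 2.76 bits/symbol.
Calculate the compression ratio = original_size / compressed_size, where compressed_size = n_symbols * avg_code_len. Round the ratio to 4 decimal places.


original_size = n_symbols * orig_bits = 1442 * 8 = 11536 bits
compressed_size = n_symbols * avg_code_len = 1442 * 2.76 = 3979.92 bits
ratio = original_size / compressed_size = 11536 / 3979.92 = 2.8986

Compression ratio = 2.8986


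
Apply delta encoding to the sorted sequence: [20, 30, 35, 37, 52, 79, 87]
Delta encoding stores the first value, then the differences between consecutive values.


First value: 20
Deltas:
  30 - 20 = 10
  35 - 30 = 5
  37 - 35 = 2
  52 - 37 = 15
  79 - 52 = 27
  87 - 79 = 8


Delta encoded: [20, 10, 5, 2, 15, 27, 8]


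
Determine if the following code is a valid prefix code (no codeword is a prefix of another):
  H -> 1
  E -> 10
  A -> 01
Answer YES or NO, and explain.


Checking each pair (does one codeword prefix another?):
  H='1' vs E='10': prefix -- VIOLATION

NO -- this is NOT a valid prefix code. H (1) is a prefix of E (10).


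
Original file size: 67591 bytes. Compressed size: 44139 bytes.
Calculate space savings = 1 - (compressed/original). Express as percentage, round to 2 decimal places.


ratio = compressed/original = 44139/67591 = 0.653031
savings = 1 - ratio = 1 - 0.653031 = 0.346969
as a percentage: 0.346969 * 100 = 34.7%

Space savings = 1 - 44139/67591 = 34.7%


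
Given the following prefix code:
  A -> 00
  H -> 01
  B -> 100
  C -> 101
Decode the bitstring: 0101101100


Decoding step by step:
Bits 01 -> H
Bits 01 -> H
Bits 101 -> C
Bits 100 -> B


Decoded message: HHCB


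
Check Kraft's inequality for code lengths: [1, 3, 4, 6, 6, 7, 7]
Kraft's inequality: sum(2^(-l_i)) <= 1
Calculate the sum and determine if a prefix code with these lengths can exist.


Sum = 2^(-1) + 2^(-3) + 2^(-4) + 2^(-6) + 2^(-6) + 2^(-7) + 2^(-7)
    = 0.5 + 0.125 + 0.0625 + 0.015625 + 0.015625 + 0.0078125 + 0.0078125
    = 94/128 = 0.734375
Since 0.734375 <= 1, Kraft's inequality IS satisfied.
A prefix code with these lengths CAN exist.

Kraft sum = 0.734375. Satisfied.


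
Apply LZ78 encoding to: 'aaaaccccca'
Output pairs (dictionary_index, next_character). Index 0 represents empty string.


LZ78 encoding steps:
Dictionary: {0: ''}
Step 1: w='' (idx 0), next='a' -> output (0, 'a'), add 'a' as idx 1
Step 2: w='a' (idx 1), next='a' -> output (1, 'a'), add 'aa' as idx 2
Step 3: w='a' (idx 1), next='c' -> output (1, 'c'), add 'ac' as idx 3
Step 4: w='' (idx 0), next='c' -> output (0, 'c'), add 'c' as idx 4
Step 5: w='c' (idx 4), next='c' -> output (4, 'c'), add 'cc' as idx 5
Step 6: w='c' (idx 4), next='a' -> output (4, 'a'), add 'ca' as idx 6


Encoded: [(0, 'a'), (1, 'a'), (1, 'c'), (0, 'c'), (4, 'c'), (4, 'a')]


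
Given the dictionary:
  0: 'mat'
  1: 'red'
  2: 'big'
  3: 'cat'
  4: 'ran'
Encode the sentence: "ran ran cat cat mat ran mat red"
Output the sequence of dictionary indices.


Look up each word in the dictionary:
  'ran' -> 4
  'ran' -> 4
  'cat' -> 3
  'cat' -> 3
  'mat' -> 0
  'ran' -> 4
  'mat' -> 0
  'red' -> 1

Encoded: [4, 4, 3, 3, 0, 4, 0, 1]


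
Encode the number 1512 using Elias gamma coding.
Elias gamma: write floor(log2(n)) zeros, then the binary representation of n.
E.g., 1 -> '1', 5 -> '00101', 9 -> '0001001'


num_bits = floor(log2(1512)) + 1 = 11
leading_zeros = num_bits - 1 = 10
binary(1512) = 10111101000

Elias gamma(1512) = '0000000000' + '10111101000' = 000000000010111101000 (21 bits)


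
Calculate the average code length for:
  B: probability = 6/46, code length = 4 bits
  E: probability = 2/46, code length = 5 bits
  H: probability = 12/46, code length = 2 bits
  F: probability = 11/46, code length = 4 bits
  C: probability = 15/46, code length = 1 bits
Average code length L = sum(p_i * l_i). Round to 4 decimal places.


Weighted contributions p_i * l_i:
  B: (6/46) * 4 = 24/46
  E: (2/46) * 5 = 10/46
  H: (12/46) * 2 = 24/46
  F: (11/46) * 4 = 44/46
  C: (15/46) * 1 = 15/46
Sum = (24 + 10 + 24 + 44 + 15)/46 = 117/46

L = 117/46 = 2.5435 bits/symbol


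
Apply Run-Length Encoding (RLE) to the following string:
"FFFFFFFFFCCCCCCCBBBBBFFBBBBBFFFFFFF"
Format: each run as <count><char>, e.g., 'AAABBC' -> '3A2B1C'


Scanning runs left to right:
  i=0: run of 'F' x 9 -> '9F'
  i=9: run of 'C' x 7 -> '7C'
  i=16: run of 'B' x 5 -> '5B'
  i=21: run of 'F' x 2 -> '2F'
  i=23: run of 'B' x 5 -> '5B'
  i=28: run of 'F' x 7 -> '7F'

RLE = 9F7C5B2F5B7F


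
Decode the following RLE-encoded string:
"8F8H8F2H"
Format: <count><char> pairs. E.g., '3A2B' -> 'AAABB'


Expanding each <count><char> pair:
  8F -> 'FFFFFFFF'
  8H -> 'HHHHHHHH'
  8F -> 'FFFFFFFF'
  2H -> 'HH'

Decoded = FFFFFFFFHHHHHHHHFFFFFFFFHH


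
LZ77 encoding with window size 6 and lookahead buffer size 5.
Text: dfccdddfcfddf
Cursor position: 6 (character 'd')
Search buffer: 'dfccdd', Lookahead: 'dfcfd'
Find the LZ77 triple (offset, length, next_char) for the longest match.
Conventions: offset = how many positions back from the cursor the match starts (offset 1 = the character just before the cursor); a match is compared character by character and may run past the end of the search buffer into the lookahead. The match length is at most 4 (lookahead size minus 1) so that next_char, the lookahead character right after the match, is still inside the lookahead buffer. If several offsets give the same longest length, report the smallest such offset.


Try each offset into the search buffer:
  offset=1 (pos 5, char 'd'): match length 1
  offset=2 (pos 4, char 'd'): match length 1
  offset=3 (pos 3, char 'c'): match length 0
  offset=4 (pos 2, char 'c'): match length 0
  offset=5 (pos 1, char 'f'): match length 0
  offset=6 (pos 0, char 'd'): match length 3
Longest match has length 3 at offset 6.
next_char = character at position 6 + 3 = 9 -> 'f'

Best match: offset=6, length=3 (matching 'dfc' starting at position 0)
LZ77 triple: (6, 3, 'f')


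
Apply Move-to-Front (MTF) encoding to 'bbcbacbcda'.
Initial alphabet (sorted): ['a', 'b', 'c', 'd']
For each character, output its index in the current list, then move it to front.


MTF encoding:
'b': index 1 in ['a', 'b', 'c', 'd'] -> ['b', 'a', 'c', 'd']
'b': index 0 in ['b', 'a', 'c', 'd'] -> ['b', 'a', 'c', 'd']
'c': index 2 in ['b', 'a', 'c', 'd'] -> ['c', 'b', 'a', 'd']
'b': index 1 in ['c', 'b', 'a', 'd'] -> ['b', 'c', 'a', 'd']
'a': index 2 in ['b', 'c', 'a', 'd'] -> ['a', 'b', 'c', 'd']
'c': index 2 in ['a', 'b', 'c', 'd'] -> ['c', 'a', 'b', 'd']
'b': index 2 in ['c', 'a', 'b', 'd'] -> ['b', 'c', 'a', 'd']
'c': index 1 in ['b', 'c', 'a', 'd'] -> ['c', 'b', 'a', 'd']
'd': index 3 in ['c', 'b', 'a', 'd'] -> ['d', 'c', 'b', 'a']
'a': index 3 in ['d', 'c', 'b', 'a'] -> ['a', 'd', 'c', 'b']


Output: [1, 0, 2, 1, 2, 2, 2, 1, 3, 3]


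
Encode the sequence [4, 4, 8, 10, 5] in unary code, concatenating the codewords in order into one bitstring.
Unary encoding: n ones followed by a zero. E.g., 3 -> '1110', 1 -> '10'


Encode each number as n ones followed by a terminating 0:
  4 -> 11110 (5 bits)
  4 -> 11110 (5 bits)
  8 -> 111111110 (9 bits)
  10 -> 11111111110 (11 bits)
  5 -> 111110 (6 bits)
Total length = 5 + 5 + 9 + 11 + 6 = 36 bits.

Unary([4, 4, 8, 10, 5]) = 111101111011111111011111111110111110 (36 bits)


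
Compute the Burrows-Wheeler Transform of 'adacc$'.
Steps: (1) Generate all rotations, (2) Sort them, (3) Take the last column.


Rotations (sorted):
  0: $adacc -> last char: c
  1: acc$ad -> last char: d
  2: adacc$ -> last char: $
  3: c$adac -> last char: c
  4: cc$ada -> last char: a
  5: dacc$a -> last char: a


BWT = cd$caa


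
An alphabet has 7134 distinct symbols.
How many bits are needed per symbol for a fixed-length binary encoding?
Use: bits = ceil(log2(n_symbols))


log2(7134) = 12.8005
Bracket: 2^12 = 4096 < 7134 <= 2^13 = 8192
So ceil(log2(7134)) = 13

bits = ceil(log2(7134)) = ceil(12.8005) = 13 bits


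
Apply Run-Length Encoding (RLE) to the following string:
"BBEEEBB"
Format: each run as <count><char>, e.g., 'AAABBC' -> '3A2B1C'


Scanning runs left to right:
  i=0: run of 'B' x 2 -> '2B'
  i=2: run of 'E' x 3 -> '3E'
  i=5: run of 'B' x 2 -> '2B'

RLE = 2B3E2B


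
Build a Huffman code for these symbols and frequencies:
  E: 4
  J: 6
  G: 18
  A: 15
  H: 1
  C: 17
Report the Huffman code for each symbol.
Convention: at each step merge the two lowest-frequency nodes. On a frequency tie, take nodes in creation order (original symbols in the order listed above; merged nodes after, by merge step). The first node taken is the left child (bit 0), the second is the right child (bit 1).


Huffman tree construction:
Step 1: Merge H(1) + E(4) = 5
Step 2: Merge (H+E)(5) + J(6) = 11
Step 3: Merge ((H+E)+J)(11) + A(15) = 26
Step 4: Merge C(17) + G(18) = 35
Step 5: Merge (((H+E)+J)+A)(26) + (C+G)(35) = 61
Read each symbol's code off the tree from the root (left child = 0, right child = 1).

Codes:
  E: 0001 (length 4)
  J: 001 (length 3)
  G: 11 (length 2)
  A: 01 (length 2)
  H: 0000 (length 4)
  C: 10 (length 2)
Average code length: 138/61 = 2.2623 bits/symbol


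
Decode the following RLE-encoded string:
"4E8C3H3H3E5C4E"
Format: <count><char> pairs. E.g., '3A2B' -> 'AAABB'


Expanding each <count><char> pair:
  4E -> 'EEEE'
  8C -> 'CCCCCCCC'
  3H -> 'HHH'
  3H -> 'HHH'
  3E -> 'EEE'
  5C -> 'CCCCC'
  4E -> 'EEEE'

Decoded = EEEECCCCCCCCHHHHHHEEECCCCCEEEE


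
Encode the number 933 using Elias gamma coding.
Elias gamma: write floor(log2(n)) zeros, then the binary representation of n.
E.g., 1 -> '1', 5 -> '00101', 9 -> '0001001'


num_bits = floor(log2(933)) + 1 = 10
leading_zeros = num_bits - 1 = 9
binary(933) = 1110100101

Elias gamma(933) = '000000000' + '1110100101' = 0000000001110100101 (19 bits)


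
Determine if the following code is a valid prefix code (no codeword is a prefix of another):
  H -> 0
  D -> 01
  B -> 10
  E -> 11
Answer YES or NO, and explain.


Checking each pair (does one codeword prefix another?):
  H='0' vs D='01': prefix -- VIOLATION

NO -- this is NOT a valid prefix code. H (0) is a prefix of D (01).


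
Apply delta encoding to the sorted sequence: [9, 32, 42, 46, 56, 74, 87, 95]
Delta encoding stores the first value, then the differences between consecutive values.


First value: 9
Deltas:
  32 - 9 = 23
  42 - 32 = 10
  46 - 42 = 4
  56 - 46 = 10
  74 - 56 = 18
  87 - 74 = 13
  95 - 87 = 8


Delta encoded: [9, 23, 10, 4, 10, 18, 13, 8]


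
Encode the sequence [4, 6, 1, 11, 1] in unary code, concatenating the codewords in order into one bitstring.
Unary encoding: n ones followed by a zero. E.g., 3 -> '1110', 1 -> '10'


Encode each number as n ones followed by a terminating 0:
  4 -> 11110 (5 bits)
  6 -> 1111110 (7 bits)
  1 -> 10 (2 bits)
  11 -> 111111111110 (12 bits)
  1 -> 10 (2 bits)
Total length = 5 + 7 + 2 + 12 + 2 = 28 bits.

Unary([4, 6, 1, 11, 1]) = 1111011111101011111111111010 (28 bits)


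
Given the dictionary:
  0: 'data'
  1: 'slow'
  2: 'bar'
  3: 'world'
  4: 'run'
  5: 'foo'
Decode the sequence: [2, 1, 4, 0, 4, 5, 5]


Look up each index in the dictionary:
  2 -> 'bar'
  1 -> 'slow'
  4 -> 'run'
  0 -> 'data'
  4 -> 'run'
  5 -> 'foo'
  5 -> 'foo'

Decoded: "bar slow run data run foo foo"


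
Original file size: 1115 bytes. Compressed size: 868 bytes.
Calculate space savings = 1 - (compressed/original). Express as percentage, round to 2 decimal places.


ratio = compressed/original = 868/1115 = 0.778475
savings = 1 - ratio = 1 - 0.778475 = 0.221525
as a percentage: 0.221525 * 100 = 22.15%

Space savings = 1 - 868/1115 = 22.15%


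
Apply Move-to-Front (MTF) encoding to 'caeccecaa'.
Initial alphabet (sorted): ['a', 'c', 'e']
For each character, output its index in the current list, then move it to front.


MTF encoding:
'c': index 1 in ['a', 'c', 'e'] -> ['c', 'a', 'e']
'a': index 1 in ['c', 'a', 'e'] -> ['a', 'c', 'e']
'e': index 2 in ['a', 'c', 'e'] -> ['e', 'a', 'c']
'c': index 2 in ['e', 'a', 'c'] -> ['c', 'e', 'a']
'c': index 0 in ['c', 'e', 'a'] -> ['c', 'e', 'a']
'e': index 1 in ['c', 'e', 'a'] -> ['e', 'c', 'a']
'c': index 1 in ['e', 'c', 'a'] -> ['c', 'e', 'a']
'a': index 2 in ['c', 'e', 'a'] -> ['a', 'c', 'e']
'a': index 0 in ['a', 'c', 'e'] -> ['a', 'c', 'e']


Output: [1, 1, 2, 2, 0, 1, 1, 2, 0]


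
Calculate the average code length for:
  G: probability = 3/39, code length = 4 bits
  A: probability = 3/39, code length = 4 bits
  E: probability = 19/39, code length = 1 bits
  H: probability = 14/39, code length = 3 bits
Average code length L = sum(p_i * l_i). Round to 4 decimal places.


Weighted contributions p_i * l_i:
  G: (3/39) * 4 = 12/39
  A: (3/39) * 4 = 12/39
  E: (19/39) * 1 = 19/39
  H: (14/39) * 3 = 42/39
Sum = (12 + 12 + 19 + 42)/39 = 85/39

L = 85/39 = 2.1795 bits/symbol


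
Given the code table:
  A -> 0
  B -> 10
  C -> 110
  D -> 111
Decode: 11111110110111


Decoding:
111 -> D
111 -> D
10 -> B
110 -> C
111 -> D


Result: DDBCD


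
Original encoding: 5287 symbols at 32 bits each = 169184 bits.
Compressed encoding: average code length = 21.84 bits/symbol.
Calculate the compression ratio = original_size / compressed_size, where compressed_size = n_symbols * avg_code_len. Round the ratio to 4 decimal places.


original_size = n_symbols * orig_bits = 5287 * 32 = 169184 bits
compressed_size = n_symbols * avg_code_len = 5287 * 21.84 = 115468.08 bits
ratio = original_size / compressed_size = 169184 / 115468.08 = 1.4652

Compression ratio = 1.4652


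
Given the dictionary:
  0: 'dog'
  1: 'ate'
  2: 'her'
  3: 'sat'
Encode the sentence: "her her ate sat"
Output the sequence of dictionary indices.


Look up each word in the dictionary:
  'her' -> 2
  'her' -> 2
  'ate' -> 1
  'sat' -> 3

Encoded: [2, 2, 1, 3]


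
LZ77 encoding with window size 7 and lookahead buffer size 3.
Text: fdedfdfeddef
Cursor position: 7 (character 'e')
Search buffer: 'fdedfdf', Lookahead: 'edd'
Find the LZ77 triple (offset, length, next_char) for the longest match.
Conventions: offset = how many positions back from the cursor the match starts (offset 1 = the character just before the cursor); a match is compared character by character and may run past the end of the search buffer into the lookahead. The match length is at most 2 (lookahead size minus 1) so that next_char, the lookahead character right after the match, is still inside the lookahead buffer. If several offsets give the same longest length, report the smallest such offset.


Try each offset into the search buffer:
  offset=1 (pos 6, char 'f'): match length 0
  offset=2 (pos 5, char 'd'): match length 0
  offset=3 (pos 4, char 'f'): match length 0
  offset=4 (pos 3, char 'd'): match length 0
  offset=5 (pos 2, char 'e'): match length 2
  offset=6 (pos 1, char 'd'): match length 0
  offset=7 (pos 0, char 'f'): match length 0
Longest match has length 2 at offset 5.
next_char = character at position 7 + 2 = 9 -> 'd'

Best match: offset=5, length=2 (matching 'ed' starting at position 2)
LZ77 triple: (5, 2, 'd')


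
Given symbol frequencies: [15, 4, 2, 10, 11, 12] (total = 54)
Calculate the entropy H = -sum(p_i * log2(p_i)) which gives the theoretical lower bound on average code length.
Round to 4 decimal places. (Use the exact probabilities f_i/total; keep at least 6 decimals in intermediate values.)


Per-symbol terms -p_i * log2(p_i) with p_i = f_i/54:
  p = 15/54 = 0.277778: log2(p) = -1.847997, -p*log2(p) = 0.513332
  p = 4/54 = 0.074074: log2(p) = -3.754888, -p*log2(p) = 0.278140
  p = 2/54 = 0.037037: log2(p) = -4.754888, -p*log2(p) = 0.176107
  p = 10/54 = 0.185185: log2(p) = -2.432959, -p*log2(p) = 0.450548
  p = 11/54 = 0.203704: log2(p) = -2.295456, -p*log2(p) = 0.467593
  p = 12/54 = 0.222222: log2(p) = -2.169925, -p*log2(p) = 0.482206
H = 0.513332 + 0.278140 + 0.176107 + 0.450548 + 0.467593 + 0.482206 = 2.367926

H = 2.3679 bits/symbol


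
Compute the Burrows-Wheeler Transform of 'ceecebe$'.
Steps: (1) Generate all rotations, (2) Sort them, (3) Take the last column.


Rotations (sorted):
  0: $ceecebe -> last char: e
  1: be$ceece -> last char: e
  2: cebe$cee -> last char: e
  3: ceecebe$ -> last char: $
  4: e$ceeceb -> last char: b
  5: ebe$ceec -> last char: c
  6: ecebe$ce -> last char: e
  7: eecebe$c -> last char: c


BWT = eee$bcec


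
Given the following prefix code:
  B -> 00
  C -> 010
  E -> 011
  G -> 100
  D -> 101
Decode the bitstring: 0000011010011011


Decoding step by step:
Bits 00 -> B
Bits 00 -> B
Bits 011 -> E
Bits 010 -> C
Bits 011 -> E
Bits 011 -> E


Decoded message: BBECEE


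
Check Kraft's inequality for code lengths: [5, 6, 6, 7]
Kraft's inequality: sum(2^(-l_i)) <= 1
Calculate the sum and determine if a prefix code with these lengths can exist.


Sum = 2^(-5) + 2^(-6) + 2^(-6) + 2^(-7)
    = 0.03125 + 0.015625 + 0.015625 + 0.0078125
    = 9/128 = 0.0703125
Since 0.0703125 <= 1, Kraft's inequality IS satisfied.
A prefix code with these lengths CAN exist.

Kraft sum = 0.0703125. Satisfied.


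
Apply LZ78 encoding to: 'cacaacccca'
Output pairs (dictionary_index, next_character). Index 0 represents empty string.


LZ78 encoding steps:
Dictionary: {0: ''}
Step 1: w='' (idx 0), next='c' -> output (0, 'c'), add 'c' as idx 1
Step 2: w='' (idx 0), next='a' -> output (0, 'a'), add 'a' as idx 2
Step 3: w='c' (idx 1), next='a' -> output (1, 'a'), add 'ca' as idx 3
Step 4: w='a' (idx 2), next='c' -> output (2, 'c'), add 'ac' as idx 4
Step 5: w='c' (idx 1), next='c' -> output (1, 'c'), add 'cc' as idx 5
Step 6: w='ca' (idx 3), end of input -> output (3, '')


Encoded: [(0, 'c'), (0, 'a'), (1, 'a'), (2, 'c'), (1, 'c'), (3, '')]


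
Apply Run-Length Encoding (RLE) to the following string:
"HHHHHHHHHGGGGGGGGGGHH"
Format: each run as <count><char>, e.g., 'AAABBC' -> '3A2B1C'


Scanning runs left to right:
  i=0: run of 'H' x 9 -> '9H'
  i=9: run of 'G' x 10 -> '10G'
  i=19: run of 'H' x 2 -> '2H'

RLE = 9H10G2H


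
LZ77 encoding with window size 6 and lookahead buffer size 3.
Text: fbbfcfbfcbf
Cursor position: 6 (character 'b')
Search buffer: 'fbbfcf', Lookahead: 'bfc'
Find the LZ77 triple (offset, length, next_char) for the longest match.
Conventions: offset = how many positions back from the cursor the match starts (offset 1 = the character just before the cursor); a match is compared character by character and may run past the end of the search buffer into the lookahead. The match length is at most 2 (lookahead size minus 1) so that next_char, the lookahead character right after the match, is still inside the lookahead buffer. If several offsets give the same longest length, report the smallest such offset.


Try each offset into the search buffer:
  offset=1 (pos 5, char 'f'): match length 0
  offset=2 (pos 4, char 'c'): match length 0
  offset=3 (pos 3, char 'f'): match length 0
  offset=4 (pos 2, char 'b'): match length 2
  offset=5 (pos 1, char 'b'): match length 1
  offset=6 (pos 0, char 'f'): match length 0
Longest match has length 2 at offset 4.
next_char = character at position 6 + 2 = 8 -> 'c'

Best match: offset=4, length=2 (matching 'bf' starting at position 2)
LZ77 triple: (4, 2, 'c')


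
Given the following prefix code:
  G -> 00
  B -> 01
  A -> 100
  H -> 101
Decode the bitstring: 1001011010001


Decoding step by step:
Bits 100 -> A
Bits 101 -> H
Bits 101 -> H
Bits 00 -> G
Bits 01 -> B


Decoded message: AHHGB


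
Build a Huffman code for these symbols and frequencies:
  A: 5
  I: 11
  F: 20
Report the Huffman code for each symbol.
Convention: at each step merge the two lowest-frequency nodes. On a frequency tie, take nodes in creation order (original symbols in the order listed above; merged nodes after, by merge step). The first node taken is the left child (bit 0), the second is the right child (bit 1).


Huffman tree construction:
Step 1: Merge A(5) + I(11) = 16
Step 2: Merge (A+I)(16) + F(20) = 36
Read each symbol's code off the tree from the root (left child = 0, right child = 1).

Codes:
  A: 00 (length 2)
  I: 01 (length 2)
  F: 1 (length 1)
Average code length: 52/36 = 1.4444 bits/symbol


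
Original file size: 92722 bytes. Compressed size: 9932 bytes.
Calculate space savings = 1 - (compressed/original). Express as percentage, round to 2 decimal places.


ratio = compressed/original = 9932/92722 = 0.107116
savings = 1 - ratio = 1 - 0.107116 = 0.892884
as a percentage: 0.892884 * 100 = 89.29%

Space savings = 1 - 9932/92722 = 89.29%


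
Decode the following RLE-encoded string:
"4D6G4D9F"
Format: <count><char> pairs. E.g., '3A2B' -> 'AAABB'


Expanding each <count><char> pair:
  4D -> 'DDDD'
  6G -> 'GGGGGG'
  4D -> 'DDDD'
  9F -> 'FFFFFFFFF'

Decoded = DDDDGGGGGGDDDDFFFFFFFFF


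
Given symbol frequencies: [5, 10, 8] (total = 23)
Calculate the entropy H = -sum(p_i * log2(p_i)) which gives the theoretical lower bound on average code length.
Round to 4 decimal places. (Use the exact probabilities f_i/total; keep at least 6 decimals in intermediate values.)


Per-symbol terms -p_i * log2(p_i) with p_i = f_i/23:
  p = 5/23 = 0.217391: log2(p) = -2.201634, -p*log2(p) = 0.478616
  p = 10/23 = 0.434783: log2(p) = -1.201634, -p*log2(p) = 0.522450
  p = 8/23 = 0.347826: log2(p) = -1.523562, -p*log2(p) = 0.529935
H = 0.478616 + 0.522450 + 0.529935 = 1.531001

H = 1.531 bits/symbol


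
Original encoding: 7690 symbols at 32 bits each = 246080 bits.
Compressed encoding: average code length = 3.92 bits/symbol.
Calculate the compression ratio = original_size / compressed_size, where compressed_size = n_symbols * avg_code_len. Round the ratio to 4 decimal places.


original_size = n_symbols * orig_bits = 7690 * 32 = 246080 bits
compressed_size = n_symbols * avg_code_len = 7690 * 3.92 = 30144.8 bits
ratio = original_size / compressed_size = 246080 / 30144.8 = 8.1633

Compression ratio = 8.1633


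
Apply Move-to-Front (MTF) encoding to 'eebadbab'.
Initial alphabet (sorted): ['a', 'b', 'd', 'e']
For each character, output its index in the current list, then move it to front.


MTF encoding:
'e': index 3 in ['a', 'b', 'd', 'e'] -> ['e', 'a', 'b', 'd']
'e': index 0 in ['e', 'a', 'b', 'd'] -> ['e', 'a', 'b', 'd']
'b': index 2 in ['e', 'a', 'b', 'd'] -> ['b', 'e', 'a', 'd']
'a': index 2 in ['b', 'e', 'a', 'd'] -> ['a', 'b', 'e', 'd']
'd': index 3 in ['a', 'b', 'e', 'd'] -> ['d', 'a', 'b', 'e']
'b': index 2 in ['d', 'a', 'b', 'e'] -> ['b', 'd', 'a', 'e']
'a': index 2 in ['b', 'd', 'a', 'e'] -> ['a', 'b', 'd', 'e']
'b': index 1 in ['a', 'b', 'd', 'e'] -> ['b', 'a', 'd', 'e']


Output: [3, 0, 2, 2, 3, 2, 2, 1]


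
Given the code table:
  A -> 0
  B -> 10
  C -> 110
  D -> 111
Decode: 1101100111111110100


Decoding:
110 -> C
110 -> C
0 -> A
111 -> D
111 -> D
110 -> C
10 -> B
0 -> A


Result: CCADDCBA


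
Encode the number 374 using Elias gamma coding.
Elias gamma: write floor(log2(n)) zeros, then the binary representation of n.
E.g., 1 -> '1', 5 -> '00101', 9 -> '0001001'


num_bits = floor(log2(374)) + 1 = 9
leading_zeros = num_bits - 1 = 8
binary(374) = 101110110

Elias gamma(374) = '00000000' + '101110110' = 00000000101110110 (17 bits)


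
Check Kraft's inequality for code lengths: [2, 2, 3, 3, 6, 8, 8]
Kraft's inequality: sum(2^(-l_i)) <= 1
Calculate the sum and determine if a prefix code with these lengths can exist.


Sum = 2^(-2) + 2^(-2) + 2^(-3) + 2^(-3) + 2^(-6) + 2^(-8) + 2^(-8)
    = 0.25 + 0.25 + 0.125 + 0.125 + 0.015625 + 0.00390625 + 0.00390625
    = 198/256 = 0.7734375
Since 0.7734375 <= 1, Kraft's inequality IS satisfied.
A prefix code with these lengths CAN exist.

Kraft sum = 0.7734375. Satisfied.


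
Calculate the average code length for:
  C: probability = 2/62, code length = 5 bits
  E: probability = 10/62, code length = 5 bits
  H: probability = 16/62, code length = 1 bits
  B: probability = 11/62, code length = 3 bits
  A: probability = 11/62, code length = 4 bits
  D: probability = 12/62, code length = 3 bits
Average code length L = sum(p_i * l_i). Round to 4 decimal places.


Weighted contributions p_i * l_i:
  C: (2/62) * 5 = 10/62
  E: (10/62) * 5 = 50/62
  H: (16/62) * 1 = 16/62
  B: (11/62) * 3 = 33/62
  A: (11/62) * 4 = 44/62
  D: (12/62) * 3 = 36/62
Sum = (10 + 50 + 16 + 33 + 44 + 36)/62 = 189/62

L = 189/62 = 3.0484 bits/symbol


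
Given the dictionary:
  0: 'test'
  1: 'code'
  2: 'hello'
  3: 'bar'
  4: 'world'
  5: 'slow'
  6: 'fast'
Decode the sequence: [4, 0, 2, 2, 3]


Look up each index in the dictionary:
  4 -> 'world'
  0 -> 'test'
  2 -> 'hello'
  2 -> 'hello'
  3 -> 'bar'

Decoded: "world test hello hello bar"


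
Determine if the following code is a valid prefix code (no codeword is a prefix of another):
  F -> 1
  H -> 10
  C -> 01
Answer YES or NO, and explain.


Checking each pair (does one codeword prefix another?):
  F='1' vs H='10': prefix -- VIOLATION

NO -- this is NOT a valid prefix code. F (1) is a prefix of H (10).


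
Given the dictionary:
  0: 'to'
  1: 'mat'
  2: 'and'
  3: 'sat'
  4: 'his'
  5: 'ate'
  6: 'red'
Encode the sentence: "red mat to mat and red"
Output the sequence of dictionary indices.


Look up each word in the dictionary:
  'red' -> 6
  'mat' -> 1
  'to' -> 0
  'mat' -> 1
  'and' -> 2
  'red' -> 6

Encoded: [6, 1, 0, 1, 2, 6]


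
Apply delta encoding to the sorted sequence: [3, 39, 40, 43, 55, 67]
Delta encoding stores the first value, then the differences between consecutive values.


First value: 3
Deltas:
  39 - 3 = 36
  40 - 39 = 1
  43 - 40 = 3
  55 - 43 = 12
  67 - 55 = 12


Delta encoded: [3, 36, 1, 3, 12, 12]


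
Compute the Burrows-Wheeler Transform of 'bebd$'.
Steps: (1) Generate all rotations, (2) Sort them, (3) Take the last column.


Rotations (sorted):
  0: $bebd -> last char: d
  1: bd$be -> last char: e
  2: bebd$ -> last char: $
  3: d$beb -> last char: b
  4: ebd$b -> last char: b


BWT = de$bb


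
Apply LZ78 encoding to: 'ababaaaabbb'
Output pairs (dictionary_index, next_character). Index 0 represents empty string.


LZ78 encoding steps:
Dictionary: {0: ''}
Step 1: w='' (idx 0), next='a' -> output (0, 'a'), add 'a' as idx 1
Step 2: w='' (idx 0), next='b' -> output (0, 'b'), add 'b' as idx 2
Step 3: w='a' (idx 1), next='b' -> output (1, 'b'), add 'ab' as idx 3
Step 4: w='a' (idx 1), next='a' -> output (1, 'a'), add 'aa' as idx 4
Step 5: w='aa' (idx 4), next='b' -> output (4, 'b'), add 'aab' as idx 5
Step 6: w='b' (idx 2), next='b' -> output (2, 'b'), add 'bb' as idx 6


Encoded: [(0, 'a'), (0, 'b'), (1, 'b'), (1, 'a'), (4, 'b'), (2, 'b')]


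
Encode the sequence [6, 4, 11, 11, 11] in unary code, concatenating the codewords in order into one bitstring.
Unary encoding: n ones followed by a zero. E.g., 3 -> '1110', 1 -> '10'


Encode each number as n ones followed by a terminating 0:
  6 -> 1111110 (7 bits)
  4 -> 11110 (5 bits)
  11 -> 111111111110 (12 bits)
  11 -> 111111111110 (12 bits)
  11 -> 111111111110 (12 bits)
Total length = 7 + 5 + 12 + 12 + 12 = 48 bits.

Unary([6, 4, 11, 11, 11]) = 111111011110111111111110111111111110111111111110 (48 bits)


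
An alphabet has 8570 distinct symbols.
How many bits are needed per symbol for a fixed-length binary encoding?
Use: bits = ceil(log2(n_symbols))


log2(8570) = 13.0651
Bracket: 2^13 = 8192 < 8570 <= 2^14 = 16384
So ceil(log2(8570)) = 14

bits = ceil(log2(8570)) = ceil(13.0651) = 14 bits


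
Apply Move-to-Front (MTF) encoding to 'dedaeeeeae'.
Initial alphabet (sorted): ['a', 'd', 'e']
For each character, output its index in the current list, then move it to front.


MTF encoding:
'd': index 1 in ['a', 'd', 'e'] -> ['d', 'a', 'e']
'e': index 2 in ['d', 'a', 'e'] -> ['e', 'd', 'a']
'd': index 1 in ['e', 'd', 'a'] -> ['d', 'e', 'a']
'a': index 2 in ['d', 'e', 'a'] -> ['a', 'd', 'e']
'e': index 2 in ['a', 'd', 'e'] -> ['e', 'a', 'd']
'e': index 0 in ['e', 'a', 'd'] -> ['e', 'a', 'd']
'e': index 0 in ['e', 'a', 'd'] -> ['e', 'a', 'd']
'e': index 0 in ['e', 'a', 'd'] -> ['e', 'a', 'd']
'a': index 1 in ['e', 'a', 'd'] -> ['a', 'e', 'd']
'e': index 1 in ['a', 'e', 'd'] -> ['e', 'a', 'd']


Output: [1, 2, 1, 2, 2, 0, 0, 0, 1, 1]


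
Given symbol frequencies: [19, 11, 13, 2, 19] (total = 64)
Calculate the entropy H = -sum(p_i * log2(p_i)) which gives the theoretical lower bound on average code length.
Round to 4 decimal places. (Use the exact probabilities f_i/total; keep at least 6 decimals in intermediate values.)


Per-symbol terms -p_i * log2(p_i) with p_i = f_i/64:
  p = 19/64 = 0.296875: log2(p) = -1.752072, -p*log2(p) = 0.520147
  p = 11/64 = 0.171875: log2(p) = -2.540568, -p*log2(p) = 0.436660
  p = 13/64 = 0.203125: log2(p) = -2.299560, -p*log2(p) = 0.467098
  p = 2/64 = 0.031250: log2(p) = -5.000000, -p*log2(p) = 0.156250
  p = 19/64 = 0.296875: log2(p) = -1.752072, -p*log2(p) = 0.520147
H = 0.520147 + 0.436660 + 0.467098 + 0.156250 + 0.520147 = 2.100302

H = 2.1003 bits/symbol


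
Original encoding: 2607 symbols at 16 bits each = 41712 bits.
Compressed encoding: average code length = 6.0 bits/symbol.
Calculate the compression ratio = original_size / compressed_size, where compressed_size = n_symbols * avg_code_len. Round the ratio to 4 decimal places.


original_size = n_symbols * orig_bits = 2607 * 16 = 41712 bits
compressed_size = n_symbols * avg_code_len = 2607 * 6.0 = 15642.0 bits
ratio = original_size / compressed_size = 41712 / 15642.0 = 2.6667

Compression ratio = 2.6667


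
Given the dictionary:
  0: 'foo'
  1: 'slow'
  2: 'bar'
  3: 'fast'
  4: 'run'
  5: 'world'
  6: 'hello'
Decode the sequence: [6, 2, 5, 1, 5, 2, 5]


Look up each index in the dictionary:
  6 -> 'hello'
  2 -> 'bar'
  5 -> 'world'
  1 -> 'slow'
  5 -> 'world'
  2 -> 'bar'
  5 -> 'world'

Decoded: "hello bar world slow world bar world"


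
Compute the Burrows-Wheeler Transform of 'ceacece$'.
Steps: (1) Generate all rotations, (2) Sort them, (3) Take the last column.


Rotations (sorted):
  0: $ceacece -> last char: e
  1: acece$ce -> last char: e
  2: ce$ceace -> last char: e
  3: ceacece$ -> last char: $
  4: cece$cea -> last char: a
  5: e$ceacec -> last char: c
  6: eacece$c -> last char: c
  7: ece$ceac -> last char: c


BWT = eee$accc


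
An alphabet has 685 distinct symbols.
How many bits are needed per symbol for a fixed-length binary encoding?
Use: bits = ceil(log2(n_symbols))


log2(685) = 9.42
Bracket: 2^9 = 512 < 685 <= 2^10 = 1024
So ceil(log2(685)) = 10

bits = ceil(log2(685)) = ceil(9.42) = 10 bits


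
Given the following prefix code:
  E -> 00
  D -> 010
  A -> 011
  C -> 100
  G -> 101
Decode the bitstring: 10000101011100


Decoding step by step:
Bits 100 -> C
Bits 00 -> E
Bits 101 -> G
Bits 011 -> A
Bits 100 -> C


Decoded message: CEGAC


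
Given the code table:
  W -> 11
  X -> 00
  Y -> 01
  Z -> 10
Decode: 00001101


Decoding:
00 -> X
00 -> X
11 -> W
01 -> Y


Result: XXWY


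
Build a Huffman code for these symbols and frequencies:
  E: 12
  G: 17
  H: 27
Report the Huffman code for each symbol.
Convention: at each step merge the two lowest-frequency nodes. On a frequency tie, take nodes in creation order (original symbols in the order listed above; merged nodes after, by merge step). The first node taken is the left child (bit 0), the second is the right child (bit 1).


Huffman tree construction:
Step 1: Merge E(12) + G(17) = 29
Step 2: Merge H(27) + (E+G)(29) = 56
Read each symbol's code off the tree from the root (left child = 0, right child = 1).

Codes:
  E: 10 (length 2)
  G: 11 (length 2)
  H: 0 (length 1)
Average code length: 85/56 = 1.5179 bits/symbol


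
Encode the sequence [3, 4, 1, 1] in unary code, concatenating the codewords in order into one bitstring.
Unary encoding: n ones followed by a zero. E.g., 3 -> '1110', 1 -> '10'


Encode each number as n ones followed by a terminating 0:
  3 -> 1110 (4 bits)
  4 -> 11110 (5 bits)
  1 -> 10 (2 bits)
  1 -> 10 (2 bits)
Total length = 4 + 5 + 2 + 2 = 13 bits.

Unary([3, 4, 1, 1]) = 1110111101010 (13 bits)


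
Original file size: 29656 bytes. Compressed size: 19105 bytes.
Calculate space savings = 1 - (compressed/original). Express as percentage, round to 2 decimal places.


ratio = compressed/original = 19105/29656 = 0.64422
savings = 1 - ratio = 1 - 0.64422 = 0.35578
as a percentage: 0.35578 * 100 = 35.58%

Space savings = 1 - 19105/29656 = 35.58%


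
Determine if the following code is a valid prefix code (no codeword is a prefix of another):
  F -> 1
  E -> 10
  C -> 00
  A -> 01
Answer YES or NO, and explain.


Checking each pair (does one codeword prefix another?):
  F='1' vs E='10': prefix -- VIOLATION

NO -- this is NOT a valid prefix code. F (1) is a prefix of E (10).


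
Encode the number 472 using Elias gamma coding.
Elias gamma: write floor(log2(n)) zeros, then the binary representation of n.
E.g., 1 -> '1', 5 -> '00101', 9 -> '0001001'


num_bits = floor(log2(472)) + 1 = 9
leading_zeros = num_bits - 1 = 8
binary(472) = 111011000

Elias gamma(472) = '00000000' + '111011000' = 00000000111011000 (17 bits)


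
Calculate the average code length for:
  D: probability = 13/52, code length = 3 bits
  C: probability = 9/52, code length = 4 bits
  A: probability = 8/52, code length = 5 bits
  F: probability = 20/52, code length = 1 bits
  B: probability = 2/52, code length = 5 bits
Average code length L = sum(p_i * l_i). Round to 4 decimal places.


Weighted contributions p_i * l_i:
  D: (13/52) * 3 = 39/52
  C: (9/52) * 4 = 36/52
  A: (8/52) * 5 = 40/52
  F: (20/52) * 1 = 20/52
  B: (2/52) * 5 = 10/52
Sum = (39 + 36 + 40 + 20 + 10)/52 = 145/52

L = 145/52 = 2.7885 bits/symbol


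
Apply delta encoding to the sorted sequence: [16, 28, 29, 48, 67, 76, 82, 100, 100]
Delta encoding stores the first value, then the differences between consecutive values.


First value: 16
Deltas:
  28 - 16 = 12
  29 - 28 = 1
  48 - 29 = 19
  67 - 48 = 19
  76 - 67 = 9
  82 - 76 = 6
  100 - 82 = 18
  100 - 100 = 0


Delta encoded: [16, 12, 1, 19, 19, 9, 6, 18, 0]


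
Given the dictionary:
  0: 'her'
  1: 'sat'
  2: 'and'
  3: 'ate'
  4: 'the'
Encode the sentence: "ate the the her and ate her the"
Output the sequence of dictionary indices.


Look up each word in the dictionary:
  'ate' -> 3
  'the' -> 4
  'the' -> 4
  'her' -> 0
  'and' -> 2
  'ate' -> 3
  'her' -> 0
  'the' -> 4

Encoded: [3, 4, 4, 0, 2, 3, 0, 4]


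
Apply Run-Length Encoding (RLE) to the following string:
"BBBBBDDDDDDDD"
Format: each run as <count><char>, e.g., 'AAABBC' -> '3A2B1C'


Scanning runs left to right:
  i=0: run of 'B' x 5 -> '5B'
  i=5: run of 'D' x 8 -> '8D'

RLE = 5B8D


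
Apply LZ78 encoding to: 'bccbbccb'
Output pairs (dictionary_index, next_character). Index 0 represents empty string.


LZ78 encoding steps:
Dictionary: {0: ''}
Step 1: w='' (idx 0), next='b' -> output (0, 'b'), add 'b' as idx 1
Step 2: w='' (idx 0), next='c' -> output (0, 'c'), add 'c' as idx 2
Step 3: w='c' (idx 2), next='b' -> output (2, 'b'), add 'cb' as idx 3
Step 4: w='b' (idx 1), next='c' -> output (1, 'c'), add 'bc' as idx 4
Step 5: w='cb' (idx 3), end of input -> output (3, '')


Encoded: [(0, 'b'), (0, 'c'), (2, 'b'), (1, 'c'), (3, '')]


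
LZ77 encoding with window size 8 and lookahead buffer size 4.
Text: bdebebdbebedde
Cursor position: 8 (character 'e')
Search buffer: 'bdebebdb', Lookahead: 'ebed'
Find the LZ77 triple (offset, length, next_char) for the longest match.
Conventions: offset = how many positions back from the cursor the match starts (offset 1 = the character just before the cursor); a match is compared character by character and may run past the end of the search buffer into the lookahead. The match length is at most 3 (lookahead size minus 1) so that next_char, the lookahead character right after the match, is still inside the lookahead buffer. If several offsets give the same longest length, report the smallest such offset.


Try each offset into the search buffer:
  offset=1 (pos 7, char 'b'): match length 0
  offset=2 (pos 6, char 'd'): match length 0
  offset=3 (pos 5, char 'b'): match length 0
  offset=4 (pos 4, char 'e'): match length 2
  offset=5 (pos 3, char 'b'): match length 0
  offset=6 (pos 2, char 'e'): match length 3
  offset=7 (pos 1, char 'd'): match length 0
  offset=8 (pos 0, char 'b'): match length 0
Longest match has length 3 at offset 6.
next_char = character at position 8 + 3 = 11 -> 'd'

Best match: offset=6, length=3 (matching 'ebe' starting at position 2)
LZ77 triple: (6, 3, 'd')


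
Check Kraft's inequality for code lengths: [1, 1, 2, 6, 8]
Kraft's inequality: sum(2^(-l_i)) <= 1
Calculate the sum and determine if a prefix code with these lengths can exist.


Sum = 2^(-1) + 2^(-1) + 2^(-2) + 2^(-6) + 2^(-8)
    = 0.5 + 0.5 + 0.25 + 0.015625 + 0.00390625
    = 325/256 = 1.26953125
Since 1.26953125 > 1, Kraft's inequality is NOT satisfied.
A prefix code with these lengths CANNOT exist.

Kraft sum = 1.26953125. Not satisfied.


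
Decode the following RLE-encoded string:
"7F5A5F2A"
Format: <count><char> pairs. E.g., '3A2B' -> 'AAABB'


Expanding each <count><char> pair:
  7F -> 'FFFFFFF'
  5A -> 'AAAAA'
  5F -> 'FFFFF'
  2A -> 'AA'

Decoded = FFFFFFFAAAAAFFFFFAA


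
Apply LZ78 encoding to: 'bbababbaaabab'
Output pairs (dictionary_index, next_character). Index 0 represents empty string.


LZ78 encoding steps:
Dictionary: {0: ''}
Step 1: w='' (idx 0), next='b' -> output (0, 'b'), add 'b' as idx 1
Step 2: w='b' (idx 1), next='a' -> output (1, 'a'), add 'ba' as idx 2
Step 3: w='ba' (idx 2), next='b' -> output (2, 'b'), add 'bab' as idx 3
Step 4: w='ba' (idx 2), next='a' -> output (2, 'a'), add 'baa' as idx 4
Step 5: w='' (idx 0), next='a' -> output (0, 'a'), add 'a' as idx 5
Step 6: w='bab' (idx 3), end of input -> output (3, '')


Encoded: [(0, 'b'), (1, 'a'), (2, 'b'), (2, 'a'), (0, 'a'), (3, '')]
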